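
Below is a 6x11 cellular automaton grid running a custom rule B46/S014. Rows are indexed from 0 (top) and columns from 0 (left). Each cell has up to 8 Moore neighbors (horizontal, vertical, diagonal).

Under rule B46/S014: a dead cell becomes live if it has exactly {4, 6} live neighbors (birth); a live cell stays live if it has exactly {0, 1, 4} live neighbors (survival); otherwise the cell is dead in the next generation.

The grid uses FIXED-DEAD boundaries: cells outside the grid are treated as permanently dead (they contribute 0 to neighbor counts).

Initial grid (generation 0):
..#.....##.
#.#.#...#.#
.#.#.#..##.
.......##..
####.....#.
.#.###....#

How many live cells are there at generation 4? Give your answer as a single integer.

Answer: 10

Derivation:
Simulating step by step:
Generation 0 (given above): 25 live cells
Generation 1: 17 live cells
..#........
##.#....##.
.....#.###.
.#......##.
..#.#......
.....#....#
Generation 2: 10 live cells
...........
#..#....#..
.....#.....
.#......#..
..#.#......
.....#....#
Generation 3: 10 live cells
...........
#..#....#..
.....#.....
.#......#..
..#.#......
.....#....#
Generation 4: 10 live cells
...........
#..#....#..
.....#.....
.#......#..
..#.#......
.....#....#
Population at generation 4: 10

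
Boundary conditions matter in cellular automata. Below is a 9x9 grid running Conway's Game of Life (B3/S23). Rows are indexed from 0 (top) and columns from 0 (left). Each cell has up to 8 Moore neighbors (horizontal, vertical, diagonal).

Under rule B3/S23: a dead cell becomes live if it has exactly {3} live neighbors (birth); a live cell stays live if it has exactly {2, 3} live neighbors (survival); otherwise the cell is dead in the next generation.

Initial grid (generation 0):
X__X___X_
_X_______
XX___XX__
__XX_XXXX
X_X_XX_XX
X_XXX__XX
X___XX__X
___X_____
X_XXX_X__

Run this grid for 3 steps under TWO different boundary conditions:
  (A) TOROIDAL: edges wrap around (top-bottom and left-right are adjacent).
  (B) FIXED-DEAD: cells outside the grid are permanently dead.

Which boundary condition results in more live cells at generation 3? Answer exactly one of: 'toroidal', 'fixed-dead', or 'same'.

Under TOROIDAL boundary, generation 3:
___XXX___
___X__XXX
X___XX__X
XX___X__X
____X____
__X______
_________
_________
____XXXXX
Population = 22

Under FIXED-DEAD boundary, generation 3:
_X_______
XX__XX___
X____X___
__X__X___
____X____
_XX______
___X_____
_X__X____
__XX_____
Population = 17

Comparison: toroidal=22, fixed-dead=17 -> toroidal

Answer: toroidal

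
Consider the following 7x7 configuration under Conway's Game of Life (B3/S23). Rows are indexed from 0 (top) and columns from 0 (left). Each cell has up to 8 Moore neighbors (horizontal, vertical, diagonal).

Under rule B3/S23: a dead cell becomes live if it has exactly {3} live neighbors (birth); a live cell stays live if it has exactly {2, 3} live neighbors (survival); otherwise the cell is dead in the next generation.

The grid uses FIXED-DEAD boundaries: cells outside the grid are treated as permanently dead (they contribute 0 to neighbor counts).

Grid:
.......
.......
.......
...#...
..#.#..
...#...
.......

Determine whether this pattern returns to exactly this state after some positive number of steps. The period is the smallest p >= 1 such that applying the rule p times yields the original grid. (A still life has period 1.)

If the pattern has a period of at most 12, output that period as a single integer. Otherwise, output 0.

Simulating and comparing each generation to the original:
Gen 0 (original, given above): 4 live cells
Gen 1: 4 live cells, MATCHES original -> period = 1

Answer: 1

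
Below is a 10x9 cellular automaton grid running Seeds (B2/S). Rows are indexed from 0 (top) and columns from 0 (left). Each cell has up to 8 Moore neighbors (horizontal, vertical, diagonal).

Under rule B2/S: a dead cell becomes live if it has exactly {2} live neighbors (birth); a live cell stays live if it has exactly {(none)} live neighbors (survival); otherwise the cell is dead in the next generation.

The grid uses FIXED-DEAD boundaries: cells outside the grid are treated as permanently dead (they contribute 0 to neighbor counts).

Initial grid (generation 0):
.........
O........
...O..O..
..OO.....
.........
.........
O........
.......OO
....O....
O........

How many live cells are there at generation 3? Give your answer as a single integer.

Simulating step by step:
Generation 0 (given above): 10 live cells
Generation 1: 9 live cells
.........
.........
.O..O....
....O....
..OO.....
.........
.......OO
.........
.......OO
.........
Generation 2: 12 live cells
.........
.........
...O.O...
.O...O...
....O....
..OO...OO
.........
......O..
.........
.......OO
Generation 3: 18 live cells
.........
....O....
..O...O..
..OO..O..
.O...OOOO
....O....
..OO..O.O
.........
......O.O
.........
Population at generation 3: 18

Answer: 18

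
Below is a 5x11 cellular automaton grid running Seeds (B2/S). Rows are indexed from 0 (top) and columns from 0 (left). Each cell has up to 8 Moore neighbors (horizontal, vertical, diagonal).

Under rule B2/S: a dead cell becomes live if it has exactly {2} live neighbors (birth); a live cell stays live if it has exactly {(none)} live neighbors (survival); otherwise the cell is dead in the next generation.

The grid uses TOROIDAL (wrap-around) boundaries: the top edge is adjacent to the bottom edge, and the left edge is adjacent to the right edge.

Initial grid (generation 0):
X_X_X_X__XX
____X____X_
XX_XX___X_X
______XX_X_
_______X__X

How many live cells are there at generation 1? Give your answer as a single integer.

Simulating step by step:
Generation 0 (given above): 19 live cells
Generation 1: 12 live cells
_X_____X___
_______X___
__X___X____
_XXXXX_____
_X_X_______
Population at generation 1: 12

Answer: 12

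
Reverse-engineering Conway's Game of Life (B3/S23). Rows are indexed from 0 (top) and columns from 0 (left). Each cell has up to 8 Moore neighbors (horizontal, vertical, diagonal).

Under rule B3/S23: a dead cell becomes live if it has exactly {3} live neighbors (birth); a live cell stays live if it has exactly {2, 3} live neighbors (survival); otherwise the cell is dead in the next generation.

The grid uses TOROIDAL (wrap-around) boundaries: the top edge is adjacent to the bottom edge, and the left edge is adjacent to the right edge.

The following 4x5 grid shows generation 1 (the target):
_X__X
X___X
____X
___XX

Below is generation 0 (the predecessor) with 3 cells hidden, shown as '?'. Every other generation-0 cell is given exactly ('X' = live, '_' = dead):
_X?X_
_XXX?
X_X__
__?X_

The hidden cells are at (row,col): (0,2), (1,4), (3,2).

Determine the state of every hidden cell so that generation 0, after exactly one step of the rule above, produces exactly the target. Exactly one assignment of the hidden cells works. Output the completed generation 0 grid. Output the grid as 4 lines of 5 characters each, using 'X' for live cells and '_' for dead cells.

Hidden generation-0 cells (in order): (0,2), (1,4), (3,2).
A hidden cell only influences target cells in its own 3x3 neighborhood. Try each of the 2^3 = 8 assignments, step the completed generation 0 forward once under B3/S23, and compare with the target:
  (0,2)=_ (1,4)=_ (3,2)=_ -> step gives (0,3)='X' but target has '_' -> reject
  (0,2)=_ (1,4)=_ (3,2)=X -> step gives (1,3)='X' but target has '_' -> reject
  (0,2)=_ (1,4)=X (3,2)=_ -> step gives (0,0)='X' but target has '_' -> reject
  (0,2)=_ (1,4)=X (3,2)=X -> step gives (0,0)='X' but target has '_' -> reject
  (0,2)=X (1,4)=_ (3,2)=_ -> step reproduces the target at every cell -> ACCEPT
  (0,2)=X (1,4)=_ (3,2)=X -> step gives (0,1)='_' but target has 'X' -> reject
  (0,2)=X (1,4)=X (3,2)=_ -> step gives (0,0)='X' but target has '_' -> reject
  (0,2)=X (1,4)=X (3,2)=X -> step gives (0,0)='X' but target has '_' -> reject
Unique solution: (0,2)=live, (1,4)=dead, (3,2)=dead.
Check: live-neighbor counts of every cell in the completed generation 0:
23643
35643
14443
24533
Applying B3/S23 to generation 0 with these counts gives:
_X__X
X___X
____X
___XX
which matches the target exactly.

Answer: _XXX_
_XXX_
X_X__
___X_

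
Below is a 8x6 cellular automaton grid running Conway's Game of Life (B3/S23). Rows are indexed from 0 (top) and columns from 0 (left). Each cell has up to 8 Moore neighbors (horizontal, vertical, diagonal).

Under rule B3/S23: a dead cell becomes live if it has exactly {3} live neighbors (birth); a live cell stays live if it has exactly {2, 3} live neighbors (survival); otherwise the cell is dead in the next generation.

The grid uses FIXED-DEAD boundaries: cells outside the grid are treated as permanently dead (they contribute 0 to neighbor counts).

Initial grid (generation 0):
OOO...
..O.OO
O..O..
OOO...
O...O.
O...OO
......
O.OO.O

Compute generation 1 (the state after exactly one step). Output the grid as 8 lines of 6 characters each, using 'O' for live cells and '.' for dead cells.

Answer: .OOO..
O.O.O.
O..OO.
O.OO..
O..OOO
....OO
.O.O.O
......

Derivation:
Simulating step by step:
Generation 0 (given above): 20 live cells
Generation 1: 21 live cells
(generation 1 grid is the final answer)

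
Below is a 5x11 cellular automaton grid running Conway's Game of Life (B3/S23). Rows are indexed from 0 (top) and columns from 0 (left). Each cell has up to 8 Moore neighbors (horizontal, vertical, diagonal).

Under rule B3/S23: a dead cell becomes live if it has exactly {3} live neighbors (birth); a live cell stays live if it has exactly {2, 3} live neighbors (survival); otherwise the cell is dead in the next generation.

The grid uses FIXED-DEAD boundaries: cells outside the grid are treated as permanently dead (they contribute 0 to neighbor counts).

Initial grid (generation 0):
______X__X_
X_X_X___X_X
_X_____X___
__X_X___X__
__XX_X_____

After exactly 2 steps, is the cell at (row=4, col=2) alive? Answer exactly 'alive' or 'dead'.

Simulating step by step:
Generation 0 (given above): 15 live cells
Generation 1: 16 live cells
_________X_
_X_____XXX_
_XX____XXX_
_XX_X______
__XXX______
Generation 2: 14 live cells
_________X_
_XX____X__X
X__X___X_X_
____X___X__
_XX_X______

Cell (4,2) at generation 2: 1 -> alive

Answer: alive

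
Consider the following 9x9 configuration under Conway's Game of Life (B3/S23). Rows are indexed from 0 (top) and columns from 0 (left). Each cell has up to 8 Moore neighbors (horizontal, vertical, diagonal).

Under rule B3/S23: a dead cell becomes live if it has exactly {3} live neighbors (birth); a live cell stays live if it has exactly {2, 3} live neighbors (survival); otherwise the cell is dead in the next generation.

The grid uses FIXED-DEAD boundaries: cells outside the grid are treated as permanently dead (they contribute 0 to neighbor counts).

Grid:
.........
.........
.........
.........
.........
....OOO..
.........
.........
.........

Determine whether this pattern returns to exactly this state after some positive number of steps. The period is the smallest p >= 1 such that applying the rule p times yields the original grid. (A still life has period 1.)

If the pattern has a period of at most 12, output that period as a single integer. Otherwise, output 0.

Simulating and comparing each generation to the original:
Gen 0 (original, given above): 3 live cells
Gen 1: 3 live cells, differs from original
Gen 2: 3 live cells, MATCHES original -> period = 2

Answer: 2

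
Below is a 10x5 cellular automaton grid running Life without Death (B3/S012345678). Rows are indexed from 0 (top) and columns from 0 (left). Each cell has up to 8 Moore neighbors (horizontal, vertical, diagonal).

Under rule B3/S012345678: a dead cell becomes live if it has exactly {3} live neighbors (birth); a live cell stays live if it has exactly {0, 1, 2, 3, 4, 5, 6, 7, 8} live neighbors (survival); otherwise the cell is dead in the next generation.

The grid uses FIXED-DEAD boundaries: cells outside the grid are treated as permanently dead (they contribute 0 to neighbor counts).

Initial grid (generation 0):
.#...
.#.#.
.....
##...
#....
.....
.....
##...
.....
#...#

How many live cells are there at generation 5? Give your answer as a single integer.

Simulating step by step:
Generation 0 (given above): 10 live cells
Generation 1: 18 live cells
.##..
.###.
###..
##...
##...
.....
.....
##...
##...
#...#
Generation 2: 21 live cells
.###.
.###.
####.
##...
##...
.....
.....
##...
##...
##..#
Generation 3: 23 live cells
.###.
.####
####.
##...
##...
.....
.....
##...
###..
##..#
Generation 4: 27 live cells
.####
.####
#####
##...
##...
.....
.....
###..
###..
###.#
Generation 5: 30 live cells
.####
.####
#####
##.#.
##...
.....
.#...
###..
###..
#####
Population at generation 5: 30

Answer: 30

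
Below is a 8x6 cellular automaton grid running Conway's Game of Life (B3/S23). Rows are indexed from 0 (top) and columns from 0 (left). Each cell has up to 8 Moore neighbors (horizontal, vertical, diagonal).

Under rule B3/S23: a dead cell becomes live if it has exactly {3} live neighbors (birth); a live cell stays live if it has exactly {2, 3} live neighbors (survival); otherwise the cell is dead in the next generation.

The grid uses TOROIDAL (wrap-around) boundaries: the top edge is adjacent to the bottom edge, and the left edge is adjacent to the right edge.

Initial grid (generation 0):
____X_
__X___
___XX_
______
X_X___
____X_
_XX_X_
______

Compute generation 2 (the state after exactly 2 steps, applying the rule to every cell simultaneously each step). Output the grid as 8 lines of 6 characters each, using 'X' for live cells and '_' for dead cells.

Answer: ______
______
___XX_
______
______
______
__XXX_
______

Derivation:
Simulating step by step:
Generation 0 (given above): 10 live cells
Generation 1: 7 live cells
______
____X_
___X__
___X__
______
__X__X
___X__
___X__
Generation 2: 5 live cells
(generation 2 grid is the final answer)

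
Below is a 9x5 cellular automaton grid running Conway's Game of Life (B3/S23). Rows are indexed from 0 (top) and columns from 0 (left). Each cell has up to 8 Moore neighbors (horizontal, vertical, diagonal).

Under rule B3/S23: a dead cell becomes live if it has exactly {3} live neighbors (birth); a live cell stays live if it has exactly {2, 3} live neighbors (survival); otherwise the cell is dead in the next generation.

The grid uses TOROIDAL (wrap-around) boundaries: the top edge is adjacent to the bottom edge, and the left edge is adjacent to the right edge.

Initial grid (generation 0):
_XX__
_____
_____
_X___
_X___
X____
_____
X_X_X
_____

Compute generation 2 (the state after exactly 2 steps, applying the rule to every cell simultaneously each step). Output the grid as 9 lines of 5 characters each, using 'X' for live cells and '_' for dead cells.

Answer: _____
_____
_____
_____
_____
____X
X____
__XX_
_____

Derivation:
Simulating step by step:
Generation 0 (given above): 8 live cells
Generation 1: 8 live cells
_____
_____
_____
_____
XX___
_____
XX__X
_____
X_XX_
Generation 2: 4 live cells
(generation 2 grid is the final answer)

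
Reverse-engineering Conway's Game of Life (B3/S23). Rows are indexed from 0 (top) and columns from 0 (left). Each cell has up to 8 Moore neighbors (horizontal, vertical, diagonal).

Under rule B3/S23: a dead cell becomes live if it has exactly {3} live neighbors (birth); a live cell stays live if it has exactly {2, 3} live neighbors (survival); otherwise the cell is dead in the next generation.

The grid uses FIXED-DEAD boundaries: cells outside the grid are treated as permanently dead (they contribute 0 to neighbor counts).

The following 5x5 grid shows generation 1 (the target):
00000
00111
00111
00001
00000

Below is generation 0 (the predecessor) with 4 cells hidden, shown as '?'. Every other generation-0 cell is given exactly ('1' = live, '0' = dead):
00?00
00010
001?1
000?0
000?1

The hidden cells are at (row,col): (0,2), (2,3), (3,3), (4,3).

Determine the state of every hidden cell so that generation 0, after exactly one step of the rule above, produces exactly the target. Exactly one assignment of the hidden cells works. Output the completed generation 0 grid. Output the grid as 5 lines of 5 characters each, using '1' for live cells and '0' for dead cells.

Hidden generation-0 cells (in order): (0,2), (2,3), (3,3), (4,3).
A hidden cell only influences target cells in its own 3x3 neighborhood. Try each of the 2^4 = 16 assignments, step the completed generation 0 forward once under B3/S23, and compare with the target:
  (0,2)=0 (2,3)=0 (3,3)=0 (4,3)=0 -> step gives (1,2)='0' but target has '1' -> reject
  (0,2)=0 (2,3)=0 (3,3)=0 (4,3)=1 -> step gives (1,2)='0' but target has '1' -> reject
  (0,2)=0 (2,3)=0 (3,3)=1 (4,3)=0 -> step gives (1,2)='0' but target has '1' -> reject
  (0,2)=0 (2,3)=0 (3,3)=1 (4,3)=1 -> step gives (1,2)='0' but target has '1' -> reject
  (0,2)=0 (2,3)=1 (3,3)=0 (4,3)=0 -> step reproduces the target at every cell -> ACCEPT
  (0,2)=0 (2,3)=1 (3,3)=0 (4,3)=1 -> step gives (3,2)='1' but target has '0' -> reject
  (0,2)=0 (2,3)=1 (3,3)=1 (4,3)=0 -> step gives (2,3)='0' but target has '1' -> reject
  (0,2)=0 (2,3)=1 (3,3)=1 (4,3)=1 -> step gives (2,3)='0' but target has '1' -> reject
  (0,2)=1 (2,3)=0 (3,3)=0 (4,3)=0 -> step gives (1,4)='0' but target has '1' -> reject
  (0,2)=1 (2,3)=0 (3,3)=0 (4,3)=1 -> step gives (1,4)='0' but target has '1' -> reject
  (0,2)=1 (2,3)=0 (3,3)=1 (4,3)=0 -> step gives (1,4)='0' but target has '1' -> reject
  (0,2)=1 (2,3)=0 (3,3)=1 (4,3)=1 -> step gives (1,4)='0' but target has '1' -> reject
  (0,2)=1 (2,3)=1 (3,3)=0 (4,3)=0 -> step gives (1,2)='0' but target has '1' -> reject
  (0,2)=1 (2,3)=1 (3,3)=0 (4,3)=1 -> step gives (1,2)='0' but target has '1' -> reject
  (0,2)=1 (2,3)=1 (3,3)=1 (4,3)=0 -> step gives (1,2)='0' but target has '1' -> reject
  (0,2)=1 (2,3)=1 (3,3)=1 (4,3)=1 -> step gives (1,2)='0' but target has '1' -> reject
Unique solution: (0,2)=dead, (2,3)=live, (3,3)=dead, (4,3)=dead.
Check: live-neighbor counts of every cell in the completed generation 0:
00111
01333
01232
01243
00010
Applying B3/S23 to generation 0 with these counts gives:
00000
00111
00111
00001
00000
which matches the target exactly.

Answer: 00000
00010
00111
00000
00001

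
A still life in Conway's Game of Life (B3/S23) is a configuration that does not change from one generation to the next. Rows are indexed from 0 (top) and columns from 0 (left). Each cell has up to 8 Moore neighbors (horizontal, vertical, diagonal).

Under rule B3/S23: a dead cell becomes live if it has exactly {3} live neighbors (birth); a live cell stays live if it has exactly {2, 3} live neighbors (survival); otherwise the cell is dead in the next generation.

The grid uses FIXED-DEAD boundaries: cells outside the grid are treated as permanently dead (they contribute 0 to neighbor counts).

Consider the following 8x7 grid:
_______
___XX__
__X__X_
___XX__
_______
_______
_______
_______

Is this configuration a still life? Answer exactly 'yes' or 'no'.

Answer: yes

Derivation:
Compute generation 1 and compare to generation 0 (given above):
Generation 1:
_______
___XX__
__X__X_
___XX__
_______
_______
_______
_______
The grids are IDENTICAL -> still life.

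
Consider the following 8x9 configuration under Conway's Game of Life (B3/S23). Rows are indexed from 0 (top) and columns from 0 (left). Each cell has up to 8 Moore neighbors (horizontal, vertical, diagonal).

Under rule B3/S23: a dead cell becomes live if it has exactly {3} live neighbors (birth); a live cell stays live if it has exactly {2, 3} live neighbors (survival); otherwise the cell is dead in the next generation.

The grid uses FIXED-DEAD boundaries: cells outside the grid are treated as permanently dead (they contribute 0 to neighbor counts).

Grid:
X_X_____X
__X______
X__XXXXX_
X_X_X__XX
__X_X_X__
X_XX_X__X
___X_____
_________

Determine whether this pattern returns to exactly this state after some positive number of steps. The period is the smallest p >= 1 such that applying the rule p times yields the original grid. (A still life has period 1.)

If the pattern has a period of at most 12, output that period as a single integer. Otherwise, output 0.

Simulating and comparing each generation to the original:
Gen 0 (original, given above): 24 live cells
Gen 1: 24 live cells, differs from original
Gen 2: 24 live cells, differs from original
Gen 3: 27 live cells, differs from original
Gen 4: 15 live cells, differs from original
Gen 5: 12 live cells, differs from original
Gen 6: 13 live cells, differs from original
Gen 7: 8 live cells, differs from original
Gen 8: 4 live cells, differs from original
Gen 9: 6 live cells, differs from original
Gen 10: 6 live cells, differs from original
Gen 11: 6 live cells, differs from original
Gen 12: 6 live cells, differs from original
No period found within 12 steps.

Answer: 0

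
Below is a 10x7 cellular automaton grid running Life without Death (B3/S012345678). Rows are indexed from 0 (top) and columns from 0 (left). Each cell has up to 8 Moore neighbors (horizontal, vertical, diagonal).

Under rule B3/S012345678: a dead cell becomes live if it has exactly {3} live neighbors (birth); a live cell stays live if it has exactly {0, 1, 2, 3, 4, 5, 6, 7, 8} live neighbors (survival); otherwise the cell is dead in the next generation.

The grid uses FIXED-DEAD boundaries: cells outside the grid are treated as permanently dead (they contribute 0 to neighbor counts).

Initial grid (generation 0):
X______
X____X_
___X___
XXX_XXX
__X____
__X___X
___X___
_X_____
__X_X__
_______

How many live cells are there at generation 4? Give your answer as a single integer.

Answer: 35

Derivation:
Simulating step by step:
Generation 0 (given above): 17 live cells
Generation 1: 25 live cells
X______
X____X_
X_XX__X
XXX_XXX
__X___X
__XX__X
__XX___
_XXX___
__X_X__
_______
Generation 2: 30 live cells
X______
X____X_
X_XX__X
XXX_XXX
__X_X_X
_XXX__X
__XXX__
_XXXX__
_XX_X__
_______
Generation 3: 33 live cells
X______
X____X_
X_XX__X
XXX_XXX
X_X_X_X
_XXX__X
__XXXX_
_XXXXX_
_XX_X__
_______
Generation 4: 35 live cells
X______
X____X_
X_XX__X
XXX_XXX
X_X_X_X
_XXX__X
__XXXXX
_XXXXX_
_XX_XX_
_______
Population at generation 4: 35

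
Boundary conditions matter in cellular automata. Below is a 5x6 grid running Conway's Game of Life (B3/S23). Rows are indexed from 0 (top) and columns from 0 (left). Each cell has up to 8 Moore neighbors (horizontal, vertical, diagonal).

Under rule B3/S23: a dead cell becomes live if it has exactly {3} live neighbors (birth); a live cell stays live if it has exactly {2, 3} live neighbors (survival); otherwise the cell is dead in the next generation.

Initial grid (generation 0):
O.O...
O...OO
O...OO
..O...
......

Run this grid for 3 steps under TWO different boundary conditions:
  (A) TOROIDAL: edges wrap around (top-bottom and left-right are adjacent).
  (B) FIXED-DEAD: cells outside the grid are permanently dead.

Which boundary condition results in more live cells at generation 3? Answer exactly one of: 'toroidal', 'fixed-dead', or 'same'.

Under TOROIDAL boundary, generation 3:
OOOO..
O...OO
O.....
....OO
...O.O
Population = 12

Under FIXED-DEAD boundary, generation 3:
....O.
.O.O.O
.OOO.O
...OO.
......
Population = 10

Comparison: toroidal=12, fixed-dead=10 -> toroidal

Answer: toroidal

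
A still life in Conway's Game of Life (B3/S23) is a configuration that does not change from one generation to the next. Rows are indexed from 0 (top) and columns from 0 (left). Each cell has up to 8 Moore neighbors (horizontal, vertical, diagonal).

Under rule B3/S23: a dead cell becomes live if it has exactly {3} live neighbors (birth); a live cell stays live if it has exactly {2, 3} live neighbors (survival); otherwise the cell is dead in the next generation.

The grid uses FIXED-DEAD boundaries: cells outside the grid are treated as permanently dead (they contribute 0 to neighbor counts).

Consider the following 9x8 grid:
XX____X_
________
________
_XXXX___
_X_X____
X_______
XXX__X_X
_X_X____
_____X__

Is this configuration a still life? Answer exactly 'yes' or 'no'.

Answer: no

Derivation:
Compute generation 1 and compare to generation 0 (given above):
Generation 1:
________
________
__XX____
_X_XX___
XX_XX___
X_______
X_X_____
XX__X_X_
________
Cell (0,0) differs: gen0=1 vs gen1=0 -> NOT a still life.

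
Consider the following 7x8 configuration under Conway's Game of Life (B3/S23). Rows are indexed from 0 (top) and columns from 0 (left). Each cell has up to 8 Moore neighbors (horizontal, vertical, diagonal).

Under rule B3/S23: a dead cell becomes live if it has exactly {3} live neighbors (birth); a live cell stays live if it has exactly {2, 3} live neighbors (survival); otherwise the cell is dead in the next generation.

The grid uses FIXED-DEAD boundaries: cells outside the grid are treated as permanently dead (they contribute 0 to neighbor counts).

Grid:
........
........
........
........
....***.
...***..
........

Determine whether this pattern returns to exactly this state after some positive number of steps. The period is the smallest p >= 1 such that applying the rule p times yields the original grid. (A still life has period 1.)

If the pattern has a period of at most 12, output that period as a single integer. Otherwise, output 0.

Simulating and comparing each generation to the original:
Gen 0 (original, given above): 6 live cells
Gen 1: 6 live cells, differs from original
Gen 2: 6 live cells, MATCHES original -> period = 2

Answer: 2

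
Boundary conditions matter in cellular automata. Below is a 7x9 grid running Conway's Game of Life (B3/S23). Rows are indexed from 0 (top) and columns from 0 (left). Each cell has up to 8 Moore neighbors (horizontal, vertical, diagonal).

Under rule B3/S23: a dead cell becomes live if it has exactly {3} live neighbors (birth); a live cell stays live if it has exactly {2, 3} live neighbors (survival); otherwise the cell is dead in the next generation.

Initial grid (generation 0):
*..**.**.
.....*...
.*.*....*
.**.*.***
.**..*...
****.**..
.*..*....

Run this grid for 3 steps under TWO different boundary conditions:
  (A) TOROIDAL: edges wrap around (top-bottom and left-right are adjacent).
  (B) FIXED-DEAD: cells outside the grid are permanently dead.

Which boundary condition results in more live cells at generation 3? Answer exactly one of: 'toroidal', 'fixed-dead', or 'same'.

Under TOROIDAL boundary, generation 3:
..***..*.
...*....*
.**.....*
........*
*......**
*........
*****..**
Population = 21

Under FIXED-DEAD boundary, generation 3:
...*.....
..**.....
..*......
.........
.*.**....
*..*.**..
*..*.**..
Population = 15

Comparison: toroidal=21, fixed-dead=15 -> toroidal

Answer: toroidal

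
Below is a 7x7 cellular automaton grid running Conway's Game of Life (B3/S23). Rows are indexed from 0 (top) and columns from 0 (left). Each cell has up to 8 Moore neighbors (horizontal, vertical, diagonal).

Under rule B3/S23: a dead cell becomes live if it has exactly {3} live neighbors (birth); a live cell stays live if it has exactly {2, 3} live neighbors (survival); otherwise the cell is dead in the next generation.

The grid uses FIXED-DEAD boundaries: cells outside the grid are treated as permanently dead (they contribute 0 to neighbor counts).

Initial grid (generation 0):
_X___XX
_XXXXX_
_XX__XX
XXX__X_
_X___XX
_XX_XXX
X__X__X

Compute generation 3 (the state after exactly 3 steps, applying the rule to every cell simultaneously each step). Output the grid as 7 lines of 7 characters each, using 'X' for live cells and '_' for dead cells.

Answer: ____X__
____XX_
_____X_
_______
_______
XX__XX_
____XX_

Derivation:
Simulating step by step:
Generation 0 (given above): 27 live cells
Generation 1: 20 live cells
_X_X_XX
X__X___
______X
X___X__
___X___
XXXXX__
_XXXX_X
Generation 2: 12 live cells
__X_X__
__X_XXX
_______
_______
X______
X____X_
X___XX_
Generation 3: 10 live cells
(generation 3 grid is the final answer)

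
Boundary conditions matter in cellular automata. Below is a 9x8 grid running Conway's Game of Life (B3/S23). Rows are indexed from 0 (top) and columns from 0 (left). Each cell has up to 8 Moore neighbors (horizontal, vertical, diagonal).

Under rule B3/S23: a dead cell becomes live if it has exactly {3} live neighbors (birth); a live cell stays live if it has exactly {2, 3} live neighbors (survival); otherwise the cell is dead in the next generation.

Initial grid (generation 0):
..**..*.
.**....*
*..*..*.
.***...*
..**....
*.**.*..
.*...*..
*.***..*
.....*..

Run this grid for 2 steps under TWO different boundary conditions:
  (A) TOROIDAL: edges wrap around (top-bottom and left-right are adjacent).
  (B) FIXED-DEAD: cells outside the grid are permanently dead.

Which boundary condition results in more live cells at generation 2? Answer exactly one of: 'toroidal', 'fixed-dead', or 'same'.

Under TOROIDAL boundary, generation 2:
........
**.*.**.
..*..**.
**.....*
**.....*
......**
**.....*
.***....
........
Population = 22

Under FIXED-DEAD boundary, generation 2:
.**.....
**.*..**
***..***
........
........
........
.*....*.
.**...*.
........
Population = 18

Comparison: toroidal=22, fixed-dead=18 -> toroidal

Answer: toroidal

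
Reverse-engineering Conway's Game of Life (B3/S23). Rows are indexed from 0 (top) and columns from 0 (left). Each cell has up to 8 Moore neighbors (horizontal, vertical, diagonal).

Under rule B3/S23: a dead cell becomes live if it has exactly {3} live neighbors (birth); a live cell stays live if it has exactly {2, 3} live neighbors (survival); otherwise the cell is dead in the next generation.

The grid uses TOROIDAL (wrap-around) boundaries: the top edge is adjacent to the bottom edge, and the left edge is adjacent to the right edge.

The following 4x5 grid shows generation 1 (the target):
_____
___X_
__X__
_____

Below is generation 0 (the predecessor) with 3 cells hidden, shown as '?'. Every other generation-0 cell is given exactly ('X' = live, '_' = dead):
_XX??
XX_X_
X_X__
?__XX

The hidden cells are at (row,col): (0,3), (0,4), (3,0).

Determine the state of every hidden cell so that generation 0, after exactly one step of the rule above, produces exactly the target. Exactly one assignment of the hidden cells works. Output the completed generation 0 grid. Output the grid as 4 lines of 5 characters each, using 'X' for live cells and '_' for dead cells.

Answer: _XX_X
XX_X_
X_X__
X__XX

Derivation:
Hidden generation-0 cells (in order): (0,3), (0,4), (3,0).
A hidden cell only influences target cells in its own 3x3 neighborhood. Try each of the 2^3 = 8 assignments, step the completed generation 0 forward once under B3/S23, and compare with the target:
  (0,3)=_ (0,4)=_ (3,0)=_ -> step gives (0,1)='X' but target has '_' -> reject
  (0,3)=_ (0,4)=_ (3,0)=X -> step gives (1,0)='X' but target has '_' -> reject
  (0,3)=_ (0,4)=X (3,0)=_ -> step gives (0,1)='X' but target has '_' -> reject
  (0,3)=_ (0,4)=X (3,0)=X -> step reproduces the target at every cell -> ACCEPT
  (0,3)=X (0,4)=_ (3,0)=_ -> step gives (0,1)='X' but target has '_' -> reject
  (0,3)=X (0,4)=_ (3,0)=X -> step gives (1,0)='X' but target has '_' -> reject
  (0,3)=X (0,4)=X (3,0)=_ -> step gives (0,1)='X' but target has '_' -> reject
  (0,3)=X (0,4)=X (3,0)=X -> step gives (1,3)='_' but target has 'X' -> reject
Unique solution: (0,3)=dead, (0,4)=live, (3,0)=live.
Check: live-neighbor counts of every cell in the completed generation 0:
64455
45534
45346
45444
Applying B3/S23 to generation 0 with these counts gives:
_____
___X_
__X__
_____
which matches the target exactly.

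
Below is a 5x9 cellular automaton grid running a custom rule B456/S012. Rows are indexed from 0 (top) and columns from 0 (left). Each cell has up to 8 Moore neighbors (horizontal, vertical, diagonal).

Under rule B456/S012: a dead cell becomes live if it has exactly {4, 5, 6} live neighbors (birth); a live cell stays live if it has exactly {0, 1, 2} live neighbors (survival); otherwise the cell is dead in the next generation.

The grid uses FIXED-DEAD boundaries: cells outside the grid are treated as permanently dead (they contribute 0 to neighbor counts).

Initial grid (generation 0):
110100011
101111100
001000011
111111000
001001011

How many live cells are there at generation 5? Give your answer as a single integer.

Simulating step by step:
Generation 0 (given above): 24 live cells
Generation 1: 27 live cells
101010011
110001011
010011111
100001111
010111011
Generation 2: 12 live cells
111010000
000010100
100000000
100010000
010100100
Generation 3: 13 live cells
111010000
010010100
100000000
100010000
010100100
Generation 4: 12 live cells
101010000
100010100
100000000
100010000
010100100
Generation 5: 13 live cells
101010000
110010100
100000000
100010000
010100100
Population at generation 5: 13

Answer: 13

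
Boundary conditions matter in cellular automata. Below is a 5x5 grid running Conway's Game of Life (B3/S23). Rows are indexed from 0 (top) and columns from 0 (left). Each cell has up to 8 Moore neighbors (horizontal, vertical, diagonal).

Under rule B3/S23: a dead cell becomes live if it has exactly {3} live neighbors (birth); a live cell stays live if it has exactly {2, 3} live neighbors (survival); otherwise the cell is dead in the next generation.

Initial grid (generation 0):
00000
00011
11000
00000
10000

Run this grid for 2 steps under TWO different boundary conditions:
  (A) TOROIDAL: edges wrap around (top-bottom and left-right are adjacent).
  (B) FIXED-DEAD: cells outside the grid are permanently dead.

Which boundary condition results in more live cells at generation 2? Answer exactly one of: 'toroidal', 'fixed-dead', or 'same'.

Answer: toroidal

Derivation:
Under TOROIDAL boundary, generation 2:
10001
00010
00000
11001
10000
Population = 7

Under FIXED-DEAD boundary, generation 2:
00000
00000
00000
00000
00000
Population = 0

Comparison: toroidal=7, fixed-dead=0 -> toroidal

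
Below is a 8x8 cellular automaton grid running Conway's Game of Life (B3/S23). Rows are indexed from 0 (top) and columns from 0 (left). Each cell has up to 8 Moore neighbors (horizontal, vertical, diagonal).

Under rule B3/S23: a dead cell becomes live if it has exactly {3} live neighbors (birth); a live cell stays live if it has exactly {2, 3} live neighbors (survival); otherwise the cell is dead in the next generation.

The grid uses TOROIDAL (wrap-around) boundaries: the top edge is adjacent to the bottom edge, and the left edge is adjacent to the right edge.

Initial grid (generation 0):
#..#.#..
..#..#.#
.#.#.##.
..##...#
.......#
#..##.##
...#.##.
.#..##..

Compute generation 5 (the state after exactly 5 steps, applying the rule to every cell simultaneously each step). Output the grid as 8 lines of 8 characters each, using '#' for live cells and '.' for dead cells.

Simulating step by step:
Generation 0 (given above): 25 live cells
Generation 1: 31 live cells
####.#..
####.#.#
##.#.#.#
#.###..#
..#.#...
#..##...
#.##....
..##....
Generation 2: 13 live cells
......##
.....#..
.....#..
.....###
#.#..#.#
....#...
........
#.......
Generation 3: 14 live cells
......##
.....#..
....##..
#...##.#
#...##.#
........
........
.......#
Generation 4: 13 live cells
......##
....##..
........
#..#...#
#...##.#
........
........
......##
Generation 5: 14 live cells
(generation 5 grid is the final answer)

Answer: .......#
.....##.
....#...
#...#.##
#...#.##
........
........
......##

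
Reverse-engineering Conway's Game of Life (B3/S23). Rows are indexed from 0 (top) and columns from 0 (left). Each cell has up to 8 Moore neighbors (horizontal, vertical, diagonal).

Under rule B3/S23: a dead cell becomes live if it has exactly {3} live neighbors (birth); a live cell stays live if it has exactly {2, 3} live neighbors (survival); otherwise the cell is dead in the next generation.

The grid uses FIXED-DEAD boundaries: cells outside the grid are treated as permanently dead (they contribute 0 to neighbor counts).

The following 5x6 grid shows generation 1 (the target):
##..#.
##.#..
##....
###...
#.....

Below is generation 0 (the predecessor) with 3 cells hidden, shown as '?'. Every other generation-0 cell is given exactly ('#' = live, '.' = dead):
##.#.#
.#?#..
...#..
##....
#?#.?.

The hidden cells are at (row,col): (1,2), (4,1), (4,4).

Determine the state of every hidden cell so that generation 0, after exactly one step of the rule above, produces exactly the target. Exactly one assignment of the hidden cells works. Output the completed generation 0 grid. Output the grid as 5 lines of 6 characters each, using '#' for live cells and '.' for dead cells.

Hidden generation-0 cells (in order): (1,2), (4,1), (4,4).
A hidden cell only influences target cells in its own 3x3 neighborhood. Try each of the 2^3 = 8 assignments, step the completed generation 0 forward once under B3/S23, and compare with the target:
  (1,2)=. (4,1)=. (4,4)=. -> step reproduces the target at every cell -> ACCEPT
  (1,2)=. (4,1)=. (4,4)=# -> step gives (3,3)='#' but target has '.' -> reject
  (1,2)=. (4,1)=# (4,4)=. -> step gives (3,1)='.' but target has '#' -> reject
  (1,2)=. (4,1)=# (4,4)=# -> step gives (3,1)='.' but target has '#' -> reject
  (1,2)=# (4,1)=. (4,4)=. -> step gives (0,3)='#' but target has '.' -> reject
  (1,2)=# (4,1)=. (4,4)=# -> step gives (0,3)='#' but target has '.' -> reject
  (1,2)=# (4,1)=# (4,4)=. -> step gives (0,3)='#' but target has '.' -> reject
  (1,2)=# (4,1)=# (4,4)=# -> step gives (0,3)='#' but target has '.' -> reject
Unique solution: (1,2)=dead, (4,1)=dead, (4,4)=dead.
Check: live-neighbor counts of every cell in the completed generation 0:
224130
325241
334120
233210
241100
Applying B3/S23 to generation 0 with these counts gives:
##..#.
##.#..
##....
###...
#.....
which matches the target exactly.

Answer: ##.#.#
.#.#..
...#..
##....
#.#...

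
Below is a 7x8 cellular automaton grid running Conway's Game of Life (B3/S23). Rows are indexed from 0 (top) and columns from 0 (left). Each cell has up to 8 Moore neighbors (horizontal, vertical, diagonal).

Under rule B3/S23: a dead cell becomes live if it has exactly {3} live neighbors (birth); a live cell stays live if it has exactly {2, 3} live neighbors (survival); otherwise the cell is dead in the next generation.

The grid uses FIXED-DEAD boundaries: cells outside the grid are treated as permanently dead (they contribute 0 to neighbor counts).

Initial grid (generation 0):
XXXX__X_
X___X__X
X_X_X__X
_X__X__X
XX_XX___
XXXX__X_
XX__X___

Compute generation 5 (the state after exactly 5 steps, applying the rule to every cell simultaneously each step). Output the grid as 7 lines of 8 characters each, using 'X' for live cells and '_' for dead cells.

Simulating step by step:
Generation 0 (given above): 27 live cells
Generation 1: 21 live cells
XXXX____
X___XXXX
X___XXXX
____XX__
____XX__
_____X__
X__X____
Generation 2: 15 live cells
XXXXXXX_
X_X____X
___X___X
___X____
______X_
_____X__
________
Generation 3: 11 live cells
X_XXXXX_
X____X_X
__XX____
________
________
________
________
Generation 4: 6 live cells
_X_XXXX_
_____X__
________
________
________
________
________
Generation 5: 5 live cells
(generation 5 grid is the final answer)

Answer: ____XXX_
_____XX_
________
________
________
________
________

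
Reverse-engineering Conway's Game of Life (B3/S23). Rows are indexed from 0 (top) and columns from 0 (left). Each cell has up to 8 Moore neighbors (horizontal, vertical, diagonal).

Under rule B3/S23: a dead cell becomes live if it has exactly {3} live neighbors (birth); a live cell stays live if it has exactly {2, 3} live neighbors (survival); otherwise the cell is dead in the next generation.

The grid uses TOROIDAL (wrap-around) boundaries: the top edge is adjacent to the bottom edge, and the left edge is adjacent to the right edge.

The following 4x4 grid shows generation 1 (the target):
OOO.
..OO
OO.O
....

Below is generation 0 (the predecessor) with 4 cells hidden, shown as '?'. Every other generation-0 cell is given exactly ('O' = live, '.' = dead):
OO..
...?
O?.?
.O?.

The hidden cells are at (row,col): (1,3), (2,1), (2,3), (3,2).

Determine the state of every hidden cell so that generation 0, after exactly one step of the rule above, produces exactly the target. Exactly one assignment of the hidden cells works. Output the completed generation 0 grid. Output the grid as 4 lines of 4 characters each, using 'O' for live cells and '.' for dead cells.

Hidden generation-0 cells (in order): (1,3), (2,1), (2,3), (3,2).
A hidden cell only influences target cells in its own 3x3 neighborhood. Try each of the 2^4 = 16 assignments, step the completed generation 0 forward once under B3/S23, and compare with the target:
  (1,3)=. (2,1)=. (2,3)=. (3,2)=. -> step gives (0,2)='.' but target has 'O' -> reject
  (1,3)=. (2,1)=. (2,3)=. (3,2)=O -> step gives (1,0)='O' but target has '.' -> reject
  (1,3)=. (2,1)=. (2,3)=O (3,2)=. -> step gives (0,2)='.' but target has 'O' -> reject
  (1,3)=. (2,1)=. (2,3)=O (3,2)=O -> step gives (1,1)='O' but target has '.' -> reject
  (1,3)=. (2,1)=O (2,3)=. (3,2)=. -> step gives (0,2)='.' but target has 'O' -> reject
  (1,3)=. (2,1)=O (2,3)=. (3,2)=O -> step gives (1,2)='.' but target has 'O' -> reject
  (1,3)=. (2,1)=O (2,3)=O (3,2)=. -> step gives (0,2)='.' but target has 'O' -> reject
  (1,3)=. (2,1)=O (2,3)=O (3,2)=O -> step reproduces the target at every cell -> ACCEPT
  (1,3)=O (2,1)=. (2,3)=. (3,2)=. -> step gives (1,1)='O' but target has '.' -> reject
  (1,3)=O (2,1)=. (2,3)=. (3,2)=O -> step gives (0,2)='.' but target has 'O' -> reject
  (1,3)=O (2,1)=. (2,3)=O (3,2)=. -> step gives (1,1)='O' but target has '.' -> reject
  (1,3)=O (2,1)=. (2,3)=O (3,2)=O -> step gives (0,2)='.' but target has 'O' -> reject
  (1,3)=O (2,1)=O (2,3)=. (3,2)=. -> step gives (2,2)='O' but target has '.' -> reject
  (1,3)=O (2,1)=O (2,3)=. (3,2)=O -> step gives (0,2)='.' but target has 'O' -> reject
  (1,3)=O (2,1)=O (2,3)=O (3,2)=. -> step gives (1,2)='.' but target has 'O' -> reject
  (1,3)=O (2,1)=O (2,3)=O (3,2)=O -> step gives (0,2)='.' but target has 'O' -> reject
Unique solution: (1,3)=dead, (2,1)=live, (2,3)=live, (3,2)=live.
Check: live-neighbor counts of every cell in the completed generation 0:
2332
5433
3342
6544
Applying B3/S23 to generation 0 with these counts gives:
OOO.
..OO
OO.O
....
which matches the target exactly.

Answer: OO..
....
OO.O
.OO.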